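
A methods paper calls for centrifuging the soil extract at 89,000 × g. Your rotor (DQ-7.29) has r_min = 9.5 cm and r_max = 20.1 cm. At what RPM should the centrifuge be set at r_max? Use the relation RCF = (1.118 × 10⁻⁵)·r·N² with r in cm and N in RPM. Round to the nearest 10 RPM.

≈ 19900 RPM

Use r_max = 20.1 cm.
89,000 = 1.118 × 10⁻⁵ × 20.1 × N²
N² = 89,000 / (22.4718 × 10⁻⁵) = 396,051,941
N ≈ √396,051,941 ≈ 19,901.1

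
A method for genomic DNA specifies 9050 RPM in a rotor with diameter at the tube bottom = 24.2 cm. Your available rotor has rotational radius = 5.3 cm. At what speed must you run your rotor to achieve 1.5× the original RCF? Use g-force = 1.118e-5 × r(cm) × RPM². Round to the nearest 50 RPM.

16750 RPM

Original rotor: r = 24.2 / 2 = 12.1 cm
RCF_original = 1.118 × 10⁻⁵ × 12.1 × (9050)² = 1.118 × 10⁻⁵ × 12.1 × 81,902,500 ≈ 11,079.6 × g
Target RCF = 1.5 × 11,079.6 ≈ 16,619.4 × g
16,619.4 = 1.118 × 10⁻⁵ × 5.3 × N²
N² = 16,619.4 / (5.9254 × 10⁻⁵) = 280,477,267
N ≈ √280,477,267 ≈ 16,747.5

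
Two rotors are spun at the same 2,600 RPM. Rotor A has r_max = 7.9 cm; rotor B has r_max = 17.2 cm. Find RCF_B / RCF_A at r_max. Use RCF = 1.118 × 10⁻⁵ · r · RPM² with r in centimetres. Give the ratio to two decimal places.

At fixed N, RCF ∝ r, so RCF_B/RCF_A = r_B/r_A = 17.2 / 7.9 = 2.1772.

2.18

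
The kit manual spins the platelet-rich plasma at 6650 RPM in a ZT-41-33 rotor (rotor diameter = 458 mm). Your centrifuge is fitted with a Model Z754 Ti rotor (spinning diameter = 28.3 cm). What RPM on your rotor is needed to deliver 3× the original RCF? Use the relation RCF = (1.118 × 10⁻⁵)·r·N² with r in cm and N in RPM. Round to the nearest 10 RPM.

≈ 14650 RPM

Original rotor: r = 458 mm / 2 = 229 mm = 22.9 cm
RCF = 1.118 × 10⁻⁵ × r × N²
RCF_original = 1.118 × 10⁻⁵ × 22.9 × (6650)² = 1.118 × 10⁻⁵ × 22.9 × 44,222,500 ≈ 11,321.9 × g
Target RCF = 3 × 11,321.9 ≈ 33,965.7 × g
Your rotor: r = 28.3 / 2 = 14.15 cm
33,965.7 = 1.118 × 10⁻⁵ × 14.15 × N²
N² = 33,965.7 / (15.8197 × 10⁻⁵) = 214,705,083
N ≈ √214,705,083 ≈ 14,652.8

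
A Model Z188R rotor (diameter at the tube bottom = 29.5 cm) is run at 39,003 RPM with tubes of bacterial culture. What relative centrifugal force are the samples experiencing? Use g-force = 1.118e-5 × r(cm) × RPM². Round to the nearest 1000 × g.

r = 29.5 / 2 = 14.75 cm
RCF = 1.118 × 10⁻⁵ × 14.75 × (39003)² = 1.118 × 10⁻⁵ × 14.75 × 1,521,234,009 ≈ 250,859.1 × g

RCF ≈ 251000 g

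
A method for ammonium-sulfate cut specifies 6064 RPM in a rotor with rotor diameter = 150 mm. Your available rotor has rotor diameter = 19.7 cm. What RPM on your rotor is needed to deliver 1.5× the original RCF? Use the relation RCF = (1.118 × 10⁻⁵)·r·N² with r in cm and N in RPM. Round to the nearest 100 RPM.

≈ 6500 RPM

Original rotor: r = 150 mm / 2 = 75 mm = 7.5 cm
RCF = 1.118 × 10⁻⁵ × r × N²
RCF_original = 1.118 × 10⁻⁵ × 7.5 × (6064)² = 1.118 × 10⁻⁵ × 7.5 × 36,772,096 ≈ 3,083.3 × g
Target RCF = 1.5 × 3,083.3 ≈ 4,625 × g
Your rotor: r = 19.7 / 2 = 9.85 cm
4,625 = 1.118 × 10⁻⁵ × 9.85 × N²
N² = 4,625 / (11.0123 × 10⁻⁵) = 41,998,493
N ≈ √41,998,493 ≈ 6,480.6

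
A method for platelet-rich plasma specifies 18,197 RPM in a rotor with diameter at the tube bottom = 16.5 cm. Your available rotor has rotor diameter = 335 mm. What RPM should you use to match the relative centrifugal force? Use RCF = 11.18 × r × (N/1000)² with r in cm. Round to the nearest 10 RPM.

12770 RPM

Original rotor: r = 16.5 / 2 = 8.25 cm
RCF_original = 11.18 × 8.25 × (18.197)² = 11.18 × 8.25 × 331.130809 ≈ 30,541.9 × g
Your rotor: r = 335 mm / 2 = 167.5 mm = 16.75 cm
30,541.9 = 11.18 × 16.75 × (N/1000)²
(N/1000)² = 30,541.9 / 187.265 = 163.0945
N = 1000 × √163.0945 ≈ 12,770.8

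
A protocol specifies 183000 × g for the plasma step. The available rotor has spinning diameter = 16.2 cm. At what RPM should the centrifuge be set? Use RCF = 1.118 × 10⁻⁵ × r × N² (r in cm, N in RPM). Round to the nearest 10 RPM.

44950 RPM

r = 16.2 / 2 = 8.1 cm
183,000 = 1.118 × 10⁻⁵ × 8.1 × N²
N² = 183,000 / (9.0558 × 10⁻⁵) = 2,020,804,346
N ≈ √2,020,804,346 ≈ 44,953.4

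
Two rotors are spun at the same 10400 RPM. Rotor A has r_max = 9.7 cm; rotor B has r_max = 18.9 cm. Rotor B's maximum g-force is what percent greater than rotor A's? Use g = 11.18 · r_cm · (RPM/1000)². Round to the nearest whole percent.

At equal RPM, RCF scales linearly with r: ratio = 18.9 / 9.7 = 1.9485.
So rotor B delivers 94.8% more g-force.

95%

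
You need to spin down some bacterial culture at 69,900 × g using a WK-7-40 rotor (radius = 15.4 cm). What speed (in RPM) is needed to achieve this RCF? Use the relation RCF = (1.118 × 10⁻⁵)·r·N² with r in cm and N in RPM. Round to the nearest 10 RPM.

N ≈ 20150 RPM

RCF = 1.118 × 10⁻⁵ × r × N²
69,900 = 1.118 × 10⁻⁵ × 15.4 × N²
N² = 69,900 / (17.2172 × 10⁻⁵) = 405,989,359
N ≈ √405,989,359 ≈ 20,149.2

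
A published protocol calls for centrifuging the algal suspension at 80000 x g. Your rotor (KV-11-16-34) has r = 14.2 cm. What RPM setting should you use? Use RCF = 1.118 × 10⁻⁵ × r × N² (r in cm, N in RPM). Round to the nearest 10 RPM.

22450 RPM

80,000 = 1.118 × 10⁻⁵ × 14.2 × N²
N² = 80,000 / (15.8756 × 10⁻⁵) = 503,917,962
N ≈ √503,917,962 ≈ 22,448.1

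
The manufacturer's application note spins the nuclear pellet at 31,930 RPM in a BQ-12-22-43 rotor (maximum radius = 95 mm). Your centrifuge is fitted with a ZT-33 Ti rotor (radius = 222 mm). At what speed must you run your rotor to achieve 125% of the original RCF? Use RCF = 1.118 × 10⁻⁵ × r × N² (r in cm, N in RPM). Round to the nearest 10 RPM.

Original rotor: r = 95 mm = 9.5 cm
RCF_original = 1.118 × 10⁻⁵ × 9.5 × (31930)² = 1.118 × 10⁻⁵ × 9.5 × 1,019,524,900 ≈ 108,283.7 × g
Target RCF = 1.25 × 108,283.7 ≈ 135,354.6 × g
Your rotor: r = 222 mm = 22.2 cm
135,354.6 = 1.118 × 10⁻⁵ × 22.2 × N²
N² = 135,354.6 / (24.8196 × 10⁻⁵) = 545,353,672
N ≈ √545,353,672 ≈ 23,352.8

23350 RPM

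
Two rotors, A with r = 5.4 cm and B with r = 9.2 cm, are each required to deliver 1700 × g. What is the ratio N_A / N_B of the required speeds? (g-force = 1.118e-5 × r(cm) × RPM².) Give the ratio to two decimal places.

At fixed RCF, N ∝ 1/√r, so N_A/N_B = √(r_B/r_A) = √(9.2/5.4) = √1.703704 = 1.3053.

1.31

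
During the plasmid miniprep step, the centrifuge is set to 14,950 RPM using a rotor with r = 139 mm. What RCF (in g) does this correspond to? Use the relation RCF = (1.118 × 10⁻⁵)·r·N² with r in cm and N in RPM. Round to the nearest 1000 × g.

r = 139 mm = 13.9 cm
RCF = 1.118 × 10⁻⁵ × 13.9 × (14950)² = 1.118 × 10⁻⁵ × 13.9 × 223,502,500 ≈ 34,732.7 × g

RCF ≈ 35000 g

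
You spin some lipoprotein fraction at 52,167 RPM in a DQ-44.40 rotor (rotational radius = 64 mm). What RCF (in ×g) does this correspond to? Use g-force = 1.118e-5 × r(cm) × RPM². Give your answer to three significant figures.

r = 64 mm = 6.4 cm
RCF = 1.118 × 10⁻⁵ × 6.4 × (52167)² = 1.118 × 10⁻⁵ × 6.4 × 2,721,395,889 ≈ 194,721.3 × g

195000 ×g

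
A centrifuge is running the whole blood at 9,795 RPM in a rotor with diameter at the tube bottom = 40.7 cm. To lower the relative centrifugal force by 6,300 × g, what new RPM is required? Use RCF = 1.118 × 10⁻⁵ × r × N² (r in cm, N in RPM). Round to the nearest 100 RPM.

r = 40.7 / 2 = 20.35 cm
Current RCF = 1.118 × 10⁻⁵ × 20.35 × (9795)² = 1.118 × 10⁻⁵ × 20.35 × 95,942,025 ≈ 21,828.1 × g
Target RCF = 21,828.1 − 6,300 = 15,528.1 × g
N² = 15,528.1 / (22.7513 × 10⁻⁵) = 68,251,485
N ≈ √68,251,485 ≈ 8,261.4

8300 RPM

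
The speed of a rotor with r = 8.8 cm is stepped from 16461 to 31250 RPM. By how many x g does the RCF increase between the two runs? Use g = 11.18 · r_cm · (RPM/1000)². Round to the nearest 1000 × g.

RCF₁ = 11.18 × 8.8 × (16.461)² = 11.18 × 8.8 × 270.964521 ≈ 26,658.6 × g
RCF₂ = 11.18 × 8.8 × (31.25)² = 11.18 × 8.8 × 976.5625 ≈ 96,078.1 × g
Increase = 96,078.1 − 26,658.6 = 69,419.5

≈ 69000 x g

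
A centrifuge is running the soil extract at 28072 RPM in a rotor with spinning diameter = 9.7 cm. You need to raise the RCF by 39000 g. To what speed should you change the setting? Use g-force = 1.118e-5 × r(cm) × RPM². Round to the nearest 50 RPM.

r = 9.7 / 2 = 4.85 cm
Current RCF = 1.118 × 10⁻⁵ × 4.85 × (28072)² = 1.118 × 10⁻⁵ × 4.85 × 788,037,184 ≈ 42,729.7 × g
Target RCF = 42,729.7 + 39,000 = 81,729.7 × g
N² = 81,729.7 / (5.4223 × 10⁻⁵) = 1,507,288,420
N ≈ √1,507,288,420 ≈ 38,823.8

≈ 38800 RPM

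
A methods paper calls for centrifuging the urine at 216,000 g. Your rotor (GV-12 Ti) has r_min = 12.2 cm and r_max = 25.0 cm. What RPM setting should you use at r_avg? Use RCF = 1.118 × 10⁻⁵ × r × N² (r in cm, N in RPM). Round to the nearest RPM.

N ≈ 32229 RPM

r_avg = (12.2 + 25.0) / 2 = 18.6 cm
RCF = 1.118 × 10⁻⁵ × r × N²
216,000 = 1.118 × 10⁻⁵ × 18.6 × N²
N² = 216,000 / (20.7948 × 10⁻⁵) = 1,038,721,219
N ≈ √1,038,721,219 ≈ 32,229.2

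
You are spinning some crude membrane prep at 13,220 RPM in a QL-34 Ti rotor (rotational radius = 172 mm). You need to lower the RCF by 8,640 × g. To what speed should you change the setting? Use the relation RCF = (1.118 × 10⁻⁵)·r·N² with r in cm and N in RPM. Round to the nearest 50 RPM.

r = 172 mm = 17.2 cm
Current RCF = 1.118 × 10⁻⁵ × 17.2 × (13220)² = 1.118 × 10⁻⁵ × 17.2 × 174,768,400 ≈ 33,607.3 × g
Target RCF = 33,607.3 − 8,640 = 24,967.3 × g
N² = 24,967.3 / (19.2296 × 10⁻⁵) = 129,837,854
N ≈ √129,837,854 ≈ 11,394.6

N₂ ≈ 11400 RPM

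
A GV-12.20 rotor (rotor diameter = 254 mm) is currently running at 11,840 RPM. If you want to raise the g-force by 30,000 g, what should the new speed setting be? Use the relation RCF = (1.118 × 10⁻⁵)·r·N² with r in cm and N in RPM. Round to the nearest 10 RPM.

r = 254 mm / 2 = 127 mm = 12.7 cm
Current RCF = 1.118 × 10⁻⁵ × 12.7 × (11840)² = 1.118 × 10⁻⁵ × 12.7 × 140,185,600 ≈ 19,904.4 × g
Target RCF = 19,904.4 + 30,000 = 49,904.4 × g
N² = 49,904.4 / (14.1986 × 10⁻⁵) = 351,474,089
N ≈ √351,474,089 ≈ 18,747.6

N₂ ≈ 18750 RPM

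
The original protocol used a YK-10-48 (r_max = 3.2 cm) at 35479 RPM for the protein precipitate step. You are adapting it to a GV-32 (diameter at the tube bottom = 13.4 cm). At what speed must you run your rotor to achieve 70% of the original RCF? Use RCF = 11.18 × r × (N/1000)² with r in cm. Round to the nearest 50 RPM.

RCF = 11.18 × r × (N/1000)²
RCF_original = 11.18 × 3.2 × (35.479)² = 11.18 × 3.2 × 1,258.759441 ≈ 45,033.4 × g
Target RCF = 0.7 × 45,033.4 ≈ 31,523.4 × g
Your rotor: r = 13.4 / 2 = 6.7 cm
31,523.4 = 11.18 × 6.7 × (N/1000)²
(N/1000)² = 31,523.4 / 74.906 = 420.8395
N = 1000 × √420.8395 ≈ 20,514.4

≈ 20500 RPM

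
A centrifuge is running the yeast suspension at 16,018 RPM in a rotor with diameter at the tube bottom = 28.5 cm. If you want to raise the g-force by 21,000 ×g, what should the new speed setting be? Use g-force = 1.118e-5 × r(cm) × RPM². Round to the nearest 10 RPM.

N₂ ≈ 19710 RPM

r = 28.5 / 2 = 14.25 cm
Current RCF = 1.118 × 10⁻⁵ × 14.25 × (16018)² = 1.118 × 10⁻⁵ × 14.25 × 256,576,324 ≈ 40,876.5 × g
Target RCF = 40,876.5 + 21,000 = 61,876.5 × g
N² = 61,876.5 / (15.9315 × 10⁻⁵) = 388,390,924
N ≈ √388,390,924 ≈ 19,707.6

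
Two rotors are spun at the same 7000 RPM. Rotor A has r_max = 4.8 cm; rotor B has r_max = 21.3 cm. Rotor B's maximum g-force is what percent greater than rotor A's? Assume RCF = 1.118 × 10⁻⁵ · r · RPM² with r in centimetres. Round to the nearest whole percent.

At equal RPM, RCF scales linearly with r: ratio = 21.3 / 4.8 = 4.4375.
So rotor B delivers 343.8% more g-force.

344%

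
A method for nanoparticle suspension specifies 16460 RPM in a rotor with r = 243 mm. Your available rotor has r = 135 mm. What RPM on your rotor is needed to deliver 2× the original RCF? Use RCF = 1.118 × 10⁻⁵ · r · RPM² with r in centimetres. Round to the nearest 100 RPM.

Original rotor: r = 243 mm = 24.3 cm
RCF = 1.118 × 10⁻⁵ × r × N²
RCF_original = 1.118 × 10⁻⁵ × 24.3 × (16460)² = 1.118 × 10⁻⁵ × 24.3 × 270,931,600 ≈ 73,605.1 × g
Target RCF = 2 × 73,605.1 ≈ 147,210.2 × g
Your rotor: r = 135 mm = 13.5 cm
147,210.2 = 1.118 × 10⁻⁵ × 13.5 × N²
N² = 147,210.2 / (15.093 × 10⁻⁵) = 975,354,138
N ≈ √975,354,138 ≈ 31,230.7

≈ 31200 RPM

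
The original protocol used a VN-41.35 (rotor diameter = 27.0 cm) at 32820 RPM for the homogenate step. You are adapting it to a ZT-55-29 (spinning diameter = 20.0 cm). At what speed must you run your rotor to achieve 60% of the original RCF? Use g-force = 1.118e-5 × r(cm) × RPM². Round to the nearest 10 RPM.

Original rotor: r = 27.0 / 2 = 13.5 cm
RCF_original = 1.118 × 10⁻⁵ × 13.5 × (32820)² = 1.118 × 10⁻⁵ × 13.5 × 1,077,152,400 ≈ 162,574.6 × g
Target RCF = 0.6 × 162,574.6 ≈ 97,544.8 × g
Your rotor: r = 20.0 / 2 = 10 cm
97,544.8 = 1.118 × 10⁻⁵ × 10 × N²
N² = 97,544.8 / (11.18 × 10⁻⁵) = 872,493,739
N ≈ √872,493,739 ≈ 29,538.0

≈ 29540 RPM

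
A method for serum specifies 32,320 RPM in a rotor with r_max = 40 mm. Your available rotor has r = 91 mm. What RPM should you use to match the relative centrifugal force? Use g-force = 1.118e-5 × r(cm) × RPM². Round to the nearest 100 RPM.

21400 RPM

Original rotor: r = 40 mm = 4.0 cm
RCF_original = 1.118 × 10⁻⁵ × 4 × (32320)² = 1.118 × 10⁻⁵ × 4 × 1,044,582,400 ≈ 46,713.7 × g
Your rotor: r = 91 mm = 9.1 cm
46,713.7 = 1.118 × 10⁻⁵ × 9.1 × N²
N² = 46,713.7 / (10.1738 × 10⁻⁵) = 459,156,854
N ≈ √459,156,854 ≈ 21,427.9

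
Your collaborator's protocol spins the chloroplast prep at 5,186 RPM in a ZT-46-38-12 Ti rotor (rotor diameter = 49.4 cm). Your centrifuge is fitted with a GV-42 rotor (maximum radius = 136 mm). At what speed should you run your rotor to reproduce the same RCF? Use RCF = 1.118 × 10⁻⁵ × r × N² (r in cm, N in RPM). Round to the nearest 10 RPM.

Original rotor: r = 49.4 / 2 = 24.7 cm
RCF = 1.118 × 10⁻⁵ × r × N²
RCF_original = 1.118 × 10⁻⁵ × 24.7 × (5186)² = 1.118 × 10⁻⁵ × 24.7 × 26,894,596 ≈ 7,426.8 × g
Your rotor: r = 136 mm = 13.6 cm
7,426.8 = 1.118 × 10⁻⁵ × 13.6 × N²
N² = 7,426.8 / (15.2048 × 10⁻⁵) = 48,845,102
N ≈ √48,845,102 ≈ 6,988.9

6990 RPM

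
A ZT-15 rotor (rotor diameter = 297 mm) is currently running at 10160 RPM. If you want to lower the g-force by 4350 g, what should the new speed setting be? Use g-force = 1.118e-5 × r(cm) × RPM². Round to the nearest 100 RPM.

N₂ ≈ 8800 RPM

r = 297 mm / 2 = 148.5 mm = 14.85 cm
Current RCF = 1.118 × 10⁻⁵ × 14.85 × (10160)² = 1.118 × 10⁻⁵ × 14.85 × 103,225,600 ≈ 17,137.8 × g
Target RCF = 17,137.8 − 4,350 = 12,787.8 × g
N² = 12,787.8 / (16.6023 × 10⁻⁵) = 77,024,268
N ≈ √77,024,268 ≈ 8,776.3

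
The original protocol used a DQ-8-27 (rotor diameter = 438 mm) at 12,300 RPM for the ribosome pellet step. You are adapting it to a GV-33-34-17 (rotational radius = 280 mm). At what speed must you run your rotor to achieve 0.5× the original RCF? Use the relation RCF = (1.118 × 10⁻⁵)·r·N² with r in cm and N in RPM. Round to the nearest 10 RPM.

≈ 7690 RPM

Original rotor: r = 438 mm / 2 = 219 mm = 21.9 cm
RCF_original = 1.118 × 10⁻⁵ × 21.9 × (12300)² = 1.118 × 10⁻⁵ × 21.9 × 151,290,000 ≈ 37,042.1 × g
Target RCF = 0.5 × 37,042.1 ≈ 18,521 × g
Your rotor: r = 280 mm = 28.0 cm
18,521 = 1.118 × 10⁻⁵ × 28 × N²
N² = 18,521 / (31.304 × 10⁻⁵) = 59,164,963
N ≈ √59,164,963 ≈ 7,691.9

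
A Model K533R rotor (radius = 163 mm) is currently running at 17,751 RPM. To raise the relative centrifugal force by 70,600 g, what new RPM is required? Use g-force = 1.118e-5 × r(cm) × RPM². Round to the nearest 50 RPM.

≈ 26500 RPM

r = 163 mm = 16.3 cm
Current RCF = 1.118 × 10⁻⁵ × 16.3 × (17751)² = 1.118 × 10⁻⁵ × 16.3 × 315,098,001 ≈ 57,421.6 × g
Target RCF = 57,421.6 + 70,600 = 128,021.6 × g
N² = 128,021.6 / (18.2234 × 10⁻⁵) = 702,512,155
N ≈ √702,512,155 ≈ 26,504.9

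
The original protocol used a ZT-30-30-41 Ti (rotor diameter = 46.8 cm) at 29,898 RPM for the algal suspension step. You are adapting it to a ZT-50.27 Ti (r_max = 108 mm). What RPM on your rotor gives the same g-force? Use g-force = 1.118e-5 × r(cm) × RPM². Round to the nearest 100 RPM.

Original rotor: r = 46.8 / 2 = 23.4 cm
RCF_original = 1.118 × 10⁻⁵ × 23.4 × (29898)² = 1.118 × 10⁻⁵ × 23.4 × 893,890,404 ≈ 233,852.5 × g
Your rotor: r = 108 mm = 10.8 cm
233,852.5 = 1.118 × 10⁻⁵ × 10.8 × N²
N² = 233,852.5 / (12.0744 × 10⁻⁵) = 1,936,762,903
N ≈ √1,936,762,903 ≈ 44,008.7

≈ 44000 RPM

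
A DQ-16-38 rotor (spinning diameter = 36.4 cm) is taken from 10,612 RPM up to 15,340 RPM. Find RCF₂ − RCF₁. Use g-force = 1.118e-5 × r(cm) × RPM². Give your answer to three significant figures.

25000 × g

r = 36.4 / 2 = 18.2 cm
RCF₁ = 1.118 × 10⁻⁵ × 18.2 × (10612)² = 1.118 × 10⁻⁵ × 18.2 × 112,614,544 ≈ 22,914.4 × g
RCF₂ = 1.118 × 10⁻⁵ × 18.2 × (15340)² = 1.118 × 10⁻⁵ × 18.2 × 235,315,600 ≈ 47,881.1 × g
Increase = 47,881.1 − 22,914.4 = 24,966.7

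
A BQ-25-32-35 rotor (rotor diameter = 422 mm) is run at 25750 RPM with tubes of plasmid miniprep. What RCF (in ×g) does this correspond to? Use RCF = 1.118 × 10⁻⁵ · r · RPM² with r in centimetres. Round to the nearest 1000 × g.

RCF ≈ 156000 ×g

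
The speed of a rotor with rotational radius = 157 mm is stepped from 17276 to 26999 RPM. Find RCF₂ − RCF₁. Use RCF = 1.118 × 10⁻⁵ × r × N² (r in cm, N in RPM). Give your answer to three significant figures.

≈ 75600 ×g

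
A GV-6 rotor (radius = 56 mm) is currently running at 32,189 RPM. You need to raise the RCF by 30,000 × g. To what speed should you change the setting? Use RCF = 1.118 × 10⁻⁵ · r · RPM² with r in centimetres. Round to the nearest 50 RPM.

38950 RPM

r = 56 mm = 5.6 cm
Current RCF = 1.118 × 10⁻⁵ × 5.6 × (32189)² = 1.118 × 10⁻⁵ × 5.6 × 1,036,131,721 ≈ 64,870.1 × g
Target RCF = 64,870.1 + 30,000 = 94,870.1 × g
N² = 94,870.1 / (6.2608 × 10⁻⁵) = 1,515,303,156
N ≈ √1,515,303,156 ≈ 38,926.9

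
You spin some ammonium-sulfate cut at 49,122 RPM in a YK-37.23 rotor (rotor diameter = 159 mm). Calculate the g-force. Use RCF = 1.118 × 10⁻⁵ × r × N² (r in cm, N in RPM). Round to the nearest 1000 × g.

214000 x g

r = 159 mm / 2 = 79.5 mm = 7.95 cm
RCF = 1.118 × 10⁻⁵ × r × N²
RCF = 1.118 × 10⁻⁵ × 7.95 × (49122)² = 1.118 × 10⁻⁵ × 7.95 × 2,412,970,884 ≈ 214,467.3 × g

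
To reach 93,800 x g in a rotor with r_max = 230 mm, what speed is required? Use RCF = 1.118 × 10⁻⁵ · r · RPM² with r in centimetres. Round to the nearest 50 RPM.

N ≈ 19100 RPM

r = 230 mm = 23.0 cm
93,800 = 1.118 × 10⁻⁵ × 23 × N²
N² = 93,800 / (25.714 × 10⁻⁵) = 364,781,831
N ≈ √364,781,831 ≈ 19,099.3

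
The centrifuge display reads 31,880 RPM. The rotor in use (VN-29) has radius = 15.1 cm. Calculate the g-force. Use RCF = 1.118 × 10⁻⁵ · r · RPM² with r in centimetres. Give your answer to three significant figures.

172000 × g

RCF = 1.118 × 10⁻⁵ × r × N²
RCF = 1.118 × 10⁻⁵ × 15.1 × (31880)² = 1.118 × 10⁻⁵ × 15.1 × 1,016,334,400 ≈ 171,575.5 × g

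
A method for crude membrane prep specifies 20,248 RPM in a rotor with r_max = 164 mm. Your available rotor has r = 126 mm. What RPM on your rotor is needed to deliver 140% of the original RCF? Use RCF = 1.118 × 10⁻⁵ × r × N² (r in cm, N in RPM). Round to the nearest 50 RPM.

Original rotor: r = 164 mm = 16.4 cm
RCF_original = 1.118 × 10⁻⁵ × 16.4 × (20248)² = 1.118 × 10⁻⁵ × 16.4 × 409,981,504 ≈ 75,170.9 × g
Target RCF = 1.4 × 75,170.9 ≈ 105,239.3 × g
Your rotor: r = 126 mm = 12.6 cm
105,239.3 = 1.118 × 10⁻⁵ × 12.6 × N²
N² = 105,239.3 / (14.0868 × 10⁻⁵) = 747,077,406
N ≈ √747,077,406 ≈ 27,332.7

27350 RPM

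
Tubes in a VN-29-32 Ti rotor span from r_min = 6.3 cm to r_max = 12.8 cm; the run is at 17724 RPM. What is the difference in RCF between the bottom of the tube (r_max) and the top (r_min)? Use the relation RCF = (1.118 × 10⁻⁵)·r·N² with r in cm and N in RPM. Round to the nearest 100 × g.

RCF_max = 1.118 × 10⁻⁵ × 12.8 × (17724)² = 1.118 × 10⁻⁵ × 12.8 × 314,140,176 ≈ 44,954.7 × g
RCF_min = 1.118 × 10⁻⁵ × 6.3 × (17724)² = 1.118 × 10⁻⁵ × 6.3 × 314,140,176 ≈ 22,126.1 × g
ΔRCF = 44,954.7 − 22,126.1 = 22,828.6

22800 x g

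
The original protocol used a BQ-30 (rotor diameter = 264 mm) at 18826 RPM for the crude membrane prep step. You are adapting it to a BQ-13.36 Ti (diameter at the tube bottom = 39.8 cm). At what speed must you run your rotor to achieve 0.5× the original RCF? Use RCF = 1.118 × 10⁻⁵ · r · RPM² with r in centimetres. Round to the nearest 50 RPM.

Original rotor: r = 264 mm / 2 = 132 mm = 13.2 cm
RCF_original = 1.118 × 10⁻⁵ × 13.2 × (18826)² = 1.118 × 10⁻⁵ × 13.2 × 354,418,276 ≈ 52,303.6 × g
Target RCF = 0.5 × 52,303.6 ≈ 26,151.8 × g
Your rotor: r = 39.8 / 2 = 19.9 cm
26,151.8 = 1.118 × 10⁻⁵ × 19.9 × N²
N² = 26,151.8 / (22.2482 × 10⁻⁵) = 117,545,689
N ≈ √117,545,689 ≈ 10,841.8

10850 RPM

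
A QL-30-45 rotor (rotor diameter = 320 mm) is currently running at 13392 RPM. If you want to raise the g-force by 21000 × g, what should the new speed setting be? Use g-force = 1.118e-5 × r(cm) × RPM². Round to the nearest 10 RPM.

≈ 17230 RPM

r = 320 mm / 2 = 160 mm = 16 cm
Current RCF = 1.118 × 10⁻⁵ × 16 × (13392)² = 1.118 × 10⁻⁵ × 16 × 179,345,664 ≈ 32,081.4 × g
Target RCF = 32,081.4 + 21,000 = 53,081.4 × g
N² = 53,081.4 / (17.888 × 10⁻⁵) = 296,743,068
N ≈ √296,743,068 ≈ 17,226.2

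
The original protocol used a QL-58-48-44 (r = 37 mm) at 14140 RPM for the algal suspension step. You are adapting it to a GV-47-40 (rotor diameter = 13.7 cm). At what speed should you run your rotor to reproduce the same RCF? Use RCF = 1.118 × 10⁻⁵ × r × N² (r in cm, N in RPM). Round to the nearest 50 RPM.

≈ 10400 RPM

Original rotor: r = 37 mm = 3.7 cm
RCF_original = 1.118 × 10⁻⁵ × 3.7 × (14140)² = 1.118 × 10⁻⁵ × 3.7 × 199,939,600 ≈ 8,270.7 × g
Your rotor: r = 13.7 / 2 = 6.85 cm
8,270.7 = 1.118 × 10⁻⁵ × 6.85 × N²
N² = 8,270.7 / (7.6583 × 10⁻⁵) = 107,996,553
N ≈ √107,996,553 ≈ 10,392.1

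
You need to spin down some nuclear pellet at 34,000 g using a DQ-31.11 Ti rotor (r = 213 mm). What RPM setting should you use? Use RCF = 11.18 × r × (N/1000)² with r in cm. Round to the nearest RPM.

r = 213 mm = 21.3 cm
34,000 = 11.18 × 21.3 × (N/1000)²
(N/1000)² = 34,000 / 238.134 = 142.7768
N = 1000 × √142.7768 ≈ 11,948.9

11949 RPM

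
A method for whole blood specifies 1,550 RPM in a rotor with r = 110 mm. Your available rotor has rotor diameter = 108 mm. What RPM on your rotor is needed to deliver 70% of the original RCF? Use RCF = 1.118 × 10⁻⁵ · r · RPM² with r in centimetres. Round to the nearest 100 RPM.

≈ 1900 RPM

Original rotor: r = 110 mm = 11.0 cm
RCF_original = 1.118 × 10⁻⁵ × 11 × (1550)² = 1.118 × 10⁻⁵ × 11 × 2,402,500 ≈ 295.5 × g
Target RCF = 0.7 × 295.5 ≈ 206.8 × g
Your rotor: r = 108 mm / 2 = 54 mm = 5.4 cm
206.8 = 1.118 × 10⁻⁵ × 5.4 × N²
N² = 206.8 / (6.0372 × 10⁻⁵) = 3,425,429
N ≈ √3,425,429 ≈ 1,850.8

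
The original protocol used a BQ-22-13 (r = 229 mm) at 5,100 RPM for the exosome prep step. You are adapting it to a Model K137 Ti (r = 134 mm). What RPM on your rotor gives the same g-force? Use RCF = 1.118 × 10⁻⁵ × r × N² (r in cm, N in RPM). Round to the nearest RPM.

Original rotor: r = 229 mm = 22.9 cm
RCF = 1.118 × 10⁻⁵ × r × N²
RCF_original = 1.118 × 10⁻⁵ × 22.9 × (5100)² = 1.118 × 10⁻⁵ × 22.9 × 26,010,000 ≈ 6,659.1 × g
Your rotor: r = 134 mm = 13.4 cm
6,659.1 = 1.118 × 10⁻⁵ × 13.4 × N²
N² = 6,659.1 / (14.9812 × 10⁻⁵) = 44,449,710
N ≈ √44,449,710 ≈ 6,667.1

≈ 6667 RPM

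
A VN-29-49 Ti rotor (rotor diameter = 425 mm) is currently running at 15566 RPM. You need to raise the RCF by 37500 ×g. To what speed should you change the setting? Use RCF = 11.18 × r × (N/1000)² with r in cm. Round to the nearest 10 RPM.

r = 425 mm / 2 = 212.5 mm = 21.25 cm
Current RCF = 11.18 × 21.25 × (15.566)² = 11.18 × 21.25 × 242.300356 ≈ 57,564.5 × g
Target RCF = 57,564.5 + 37,500 = 95,064.5 × g
(N/1000)² = 95,064.5 / 237.575 = 400.1452
N = 1000 × √400.1452 ≈ 20,003.6

20000 RPM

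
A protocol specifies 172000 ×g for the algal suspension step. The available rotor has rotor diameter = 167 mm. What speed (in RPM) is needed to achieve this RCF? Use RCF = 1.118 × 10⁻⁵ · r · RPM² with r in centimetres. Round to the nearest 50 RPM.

r = 167 mm / 2 = 83.5 mm = 8.35 cm
172,000 = 1.118 × 10⁻⁵ × 8.35 × N²
N² = 172,000 / (9.3353 × 10⁻⁵) = 1,842,468,908
N ≈ √1,842,468,908 ≈ 42,924.0

N ≈ 42900 RPM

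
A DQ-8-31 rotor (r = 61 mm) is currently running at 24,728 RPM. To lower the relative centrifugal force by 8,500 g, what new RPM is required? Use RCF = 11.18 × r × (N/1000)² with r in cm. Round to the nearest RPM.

≈ 22064 RPM

r = 61 mm = 6.1 cm
Current RCF = 11.18 × 6.1 × (24.728)² = 11.18 × 6.1 × 611.473984 ≈ 41,701.3 × g
Target RCF = 41,701.3 − 8,500 = 33,201.3 × g
(N/1000)² = 33,201.3 / 68.198 = 486.8369
N = 1000 × √486.8369 ≈ 22,064.4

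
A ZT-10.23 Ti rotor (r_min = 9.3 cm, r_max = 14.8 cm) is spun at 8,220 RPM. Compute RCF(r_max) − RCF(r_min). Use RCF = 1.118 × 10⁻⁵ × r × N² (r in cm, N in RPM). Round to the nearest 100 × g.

ΔRCF ≈ 4200 g

RCF_max = 1.118 × 10⁻⁵ × 14.8 × (8220)² = 1.118 × 10⁻⁵ × 14.8 × 67,568,400 ≈ 11,180.1 × g
RCF_min = 1.118 × 10⁻⁵ × 9.3 × (8220)² = 1.118 × 10⁻⁵ × 9.3 × 67,568,400 ≈ 7,025.4 × g
ΔRCF = 11,180.1 − 7,025.4 = 4,154.7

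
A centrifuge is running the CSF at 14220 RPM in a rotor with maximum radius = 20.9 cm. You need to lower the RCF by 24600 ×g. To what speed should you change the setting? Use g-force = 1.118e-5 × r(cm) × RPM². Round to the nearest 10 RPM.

9850 RPM

Current RCF = 1.118 × 10⁻⁵ × 20.9 × (14220)² = 1.118 × 10⁻⁵ × 20.9 × 202,208,400 ≈ 47,248.4 × g
Target RCF = 47,248.4 − 24,600 = 22,648.4 × g
N² = 22,648.4 / (23.3662 × 10⁻⁵) = 96,928,041
N ≈ √96,928,041 ≈ 9,845.2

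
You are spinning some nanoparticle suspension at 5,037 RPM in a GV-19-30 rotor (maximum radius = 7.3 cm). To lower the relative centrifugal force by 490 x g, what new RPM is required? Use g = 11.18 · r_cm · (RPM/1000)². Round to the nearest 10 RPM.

Current RCF = 11.18 × 7.3 × (5.037)² = 11.18 × 7.3 × 25.371369 ≈ 2,070.7 × g
Target RCF = 2,070.7 − 490 = 1,580.7 × g
(N/1000)² = 1,580.7 / 81.614 = 19.368
N = 1000 × √19.368 ≈ 4,400.9

N₂ ≈ 4400 RPM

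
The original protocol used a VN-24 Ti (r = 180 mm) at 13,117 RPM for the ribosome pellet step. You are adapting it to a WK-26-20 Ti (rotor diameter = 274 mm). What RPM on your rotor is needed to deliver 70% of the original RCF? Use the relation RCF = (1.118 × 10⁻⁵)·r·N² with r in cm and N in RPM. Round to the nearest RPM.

Original rotor: r = 180 mm = 18.0 cm
RCF_original = 1.118 × 10⁻⁵ × 18 × (13117)² = 1.118 × 10⁻⁵ × 18 × 172,055,689 ≈ 34,624.5 × g
Target RCF = 0.7 × 34,624.5 ≈ 24,237.1 × g
Your rotor: r = 274 mm / 2 = 137 mm = 13.7 cm
24,237.1 = 1.118 × 10⁻⁵ × 13.7 × N²
N² = 24,237.1 / (15.3166 × 10⁻⁵) = 158,240,732
N ≈ √158,240,732 ≈ 12,579.4

12579 RPM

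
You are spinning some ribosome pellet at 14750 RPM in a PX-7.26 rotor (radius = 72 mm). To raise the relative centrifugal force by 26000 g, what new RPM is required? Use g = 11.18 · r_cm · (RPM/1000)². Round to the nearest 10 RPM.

r = 72 mm = 7.2 cm
Current RCF = 11.18 × 7.2 × (14.75)² = 11.18 × 7.2 × 217.5625 ≈ 17,512.9 × g
Target RCF = 17,512.9 + 26,000 = 43,512.9 × g
(N/1000)² = 43,512.9 / 80.496 = 540.5598
N = 1000 × √540.5598 ≈ 23,249.9

23250 RPM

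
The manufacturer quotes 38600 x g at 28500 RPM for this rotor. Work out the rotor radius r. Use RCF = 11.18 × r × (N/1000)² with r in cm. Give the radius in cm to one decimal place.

38600 = 11.18 × r × (28.5)²
r = 38600 / (11.18 × 812.25) = 38600 / 9080.955 ≈ 4.251 cm

4.3 cm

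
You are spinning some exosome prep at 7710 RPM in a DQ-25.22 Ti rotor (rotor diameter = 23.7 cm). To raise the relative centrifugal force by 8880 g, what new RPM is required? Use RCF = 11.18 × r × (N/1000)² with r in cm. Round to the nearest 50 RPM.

11250 RPM

r = 23.7 / 2 = 11.85 cm
Current RCF = 11.18 × 11.85 × (7.71)² = 11.18 × 11.85 × 59.4441 ≈ 7,875.3 × g
Target RCF = 7,875.3 + 8,880 = 16,755.3 × g
(N/1000)² = 16,755.3 / 132.483 = 126.4713
N = 1000 × √126.4713 ≈ 11,245.9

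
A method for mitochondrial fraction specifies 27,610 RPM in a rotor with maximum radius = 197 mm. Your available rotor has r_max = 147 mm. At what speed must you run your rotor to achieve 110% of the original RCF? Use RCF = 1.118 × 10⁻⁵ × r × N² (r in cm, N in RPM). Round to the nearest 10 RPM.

33520 RPM

Original rotor: r = 197 mm = 19.7 cm
RCF_original = 1.118 × 10⁻⁵ × 19.7 × (27610)² = 1.118 × 10⁻⁵ × 19.7 × 762,312,100 ≈ 167,896.2 × g
Target RCF = 1.1 × 167,896.2 ≈ 184,685.8 × g
Your rotor: r = 147 mm = 14.7 cm
184,685.8 = 1.118 × 10⁻⁵ × 14.7 × N²
N² = 184,685.8 / (16.4346 × 10⁻⁵) = 1,123,762,063
N ≈ √1,123,762,063 ≈ 33,522.6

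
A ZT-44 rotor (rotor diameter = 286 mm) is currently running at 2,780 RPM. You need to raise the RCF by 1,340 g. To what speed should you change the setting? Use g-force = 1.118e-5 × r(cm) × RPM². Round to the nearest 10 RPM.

≈ 4010 RPM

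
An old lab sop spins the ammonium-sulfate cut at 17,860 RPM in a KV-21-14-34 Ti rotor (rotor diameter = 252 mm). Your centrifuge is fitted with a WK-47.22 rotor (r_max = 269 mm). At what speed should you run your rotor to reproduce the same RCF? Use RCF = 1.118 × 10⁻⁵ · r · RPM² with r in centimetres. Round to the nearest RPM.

Original rotor: r = 252 mm / 2 = 126 mm = 12.6 cm
RCF = 1.118 × 10⁻⁵ × r × N²
RCF_original = 1.118 × 10⁻⁵ × 12.6 × (17860)² = 1.118 × 10⁻⁵ × 12.6 × 318,979,600 ≈ 44,934 × g
Your rotor: r = 269 mm = 26.9 cm
44,934 = 1.118 × 10⁻⁵ × 26.9 × N²
N² = 44,934 / (30.0742 × 10⁻⁵) = 149,410,458
N ≈ √149,410,458 ≈ 12,223.4

≈ 12223 RPM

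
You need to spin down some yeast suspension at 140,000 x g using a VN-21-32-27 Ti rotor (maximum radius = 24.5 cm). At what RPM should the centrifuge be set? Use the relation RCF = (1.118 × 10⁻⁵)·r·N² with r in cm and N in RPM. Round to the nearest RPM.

140,000 = 1.118 × 10⁻⁵ × 24.5 × N²
N² = 140,000 / (27.391 × 10⁻⁵) = 511,116,790
N ≈ √511,116,790 ≈ 22,607.9

N ≈ 22608 RPM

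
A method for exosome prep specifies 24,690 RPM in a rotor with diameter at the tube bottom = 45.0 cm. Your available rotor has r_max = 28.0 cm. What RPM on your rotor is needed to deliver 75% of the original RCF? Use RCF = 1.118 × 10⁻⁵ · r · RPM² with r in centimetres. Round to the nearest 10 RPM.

Original rotor: r = 45.0 / 2 = 22.5 cm
RCF_original = 1.118 × 10⁻⁵ × 22.5 × (24690)² = 1.118 × 10⁻⁵ × 22.5 × 609,596,100 ≈ 153,343.9 × g
Target RCF = 0.75 × 153,343.9 ≈ 115,007.9 × g
115,007.9 = 1.118 × 10⁻⁵ × 28 × N²
N² = 115,007.9 / (31.304 × 10⁻⁵) = 367,390,429
N ≈ √367,390,429 ≈ 19,167.4

19170 RPM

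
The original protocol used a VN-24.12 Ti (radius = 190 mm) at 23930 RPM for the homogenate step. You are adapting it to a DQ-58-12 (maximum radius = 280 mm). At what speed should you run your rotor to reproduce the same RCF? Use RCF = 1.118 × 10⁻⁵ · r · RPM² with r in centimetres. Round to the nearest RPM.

19712 RPM

Original rotor: r = 190 mm = 19.0 cm
RCF = 1.118 × 10⁻⁵ × r × N²
RCF_original = 1.118 × 10⁻⁵ × 19 × (23930)² = 1.118 × 10⁻⁵ × 19 × 572,644,900 ≈ 121,641.2 × g
Your rotor: r = 280 mm = 28.0 cm
121,641.2 = 1.118 × 10⁻⁵ × 28 × N²
N² = 121,641.2 / (31.304 × 10⁻⁵) = 388,580,373
N ≈ √388,580,373 ≈ 19,712.4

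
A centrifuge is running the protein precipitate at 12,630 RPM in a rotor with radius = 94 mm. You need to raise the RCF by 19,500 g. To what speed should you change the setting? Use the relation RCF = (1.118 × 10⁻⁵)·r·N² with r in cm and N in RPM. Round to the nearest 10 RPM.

18580 RPM

r = 94 mm = 9.4 cm
Current RCF = 1.118 × 10⁻⁵ × 9.4 × (12630)² = 1.118 × 10⁻⁵ × 9.4 × 159,516,900 ≈ 16,764 × g
Target RCF = 16,764 + 19,500 = 36,264 × g
N² = 36,264 / (10.5092 × 10⁻⁵) = 345,069,082
N ≈ √345,069,082 ≈ 18,576.0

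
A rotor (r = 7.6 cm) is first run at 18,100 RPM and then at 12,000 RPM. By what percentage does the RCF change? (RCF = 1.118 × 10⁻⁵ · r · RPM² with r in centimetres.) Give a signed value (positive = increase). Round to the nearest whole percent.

-56%

RCF ∝ N², so the ratio is (12000/18100)² = (0.662983)² = 0.4395.
Change = 0.4395 − 1 = -0.5605 → -56.0%.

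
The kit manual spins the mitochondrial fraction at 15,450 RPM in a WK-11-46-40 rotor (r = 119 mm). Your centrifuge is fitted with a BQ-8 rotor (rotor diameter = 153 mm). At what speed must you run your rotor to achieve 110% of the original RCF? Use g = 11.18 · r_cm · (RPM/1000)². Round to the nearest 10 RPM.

≈ 20210 RPM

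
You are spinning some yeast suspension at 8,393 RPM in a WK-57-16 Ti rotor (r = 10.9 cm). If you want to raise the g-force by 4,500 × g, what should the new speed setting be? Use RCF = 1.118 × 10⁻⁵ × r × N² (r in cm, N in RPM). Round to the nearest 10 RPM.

Current RCF = 1.118 × 10⁻⁵ × 10.9 × (8393)² = 1.118 × 10⁻⁵ × 10.9 × 70,442,449 ≈ 8,584.3 × g
Target RCF = 8,584.3 + 4,500 = 13,084.3 × g
N² = 13,084.3 / (12.1862 × 10⁻⁵) = 107,369,812
N ≈ √107,369,812 ≈ 10,361.9

10360 RPM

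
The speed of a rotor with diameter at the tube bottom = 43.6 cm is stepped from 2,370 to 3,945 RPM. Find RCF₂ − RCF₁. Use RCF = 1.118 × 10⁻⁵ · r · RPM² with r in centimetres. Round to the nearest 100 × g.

r = 43.6 / 2 = 21.8 cm
RCF₁ = 1.118 × 10⁻⁵ × 21.8 × (2370)² = 1.118 × 10⁻⁵ × 21.8 × 5,616,900 ≈ 1,369 × g
RCF₂ = 1.118 × 10⁻⁵ × 21.8 × (3945)² = 1.118 × 10⁻⁵ × 21.8 × 15,563,025 ≈ 3,793.1 × g
Increase = 3,793.1 − 1,369 = 2,424.1

≈ 2400 ×g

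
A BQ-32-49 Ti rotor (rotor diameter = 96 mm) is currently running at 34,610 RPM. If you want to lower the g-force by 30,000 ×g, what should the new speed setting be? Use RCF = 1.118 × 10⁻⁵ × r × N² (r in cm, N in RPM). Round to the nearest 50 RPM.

25250 RPM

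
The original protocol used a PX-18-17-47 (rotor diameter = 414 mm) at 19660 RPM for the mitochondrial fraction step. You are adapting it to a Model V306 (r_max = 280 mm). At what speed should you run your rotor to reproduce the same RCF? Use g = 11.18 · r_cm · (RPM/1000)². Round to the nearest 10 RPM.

16900 RPM

Original rotor: r = 414 mm / 2 = 207 mm = 20.7 cm
RCF_original = 11.18 × 20.7 × (19.66)² = 11.18 × 20.7 × 386.5156 ≈ 89,449.8 × g
Your rotor: r = 280 mm = 28.0 cm
89,449.8 = 11.18 × 28 × (N/1000)²
(N/1000)² = 89,449.8 / 313.04 = 285.7456
N = 1000 × √285.7456 ≈ 16,904.0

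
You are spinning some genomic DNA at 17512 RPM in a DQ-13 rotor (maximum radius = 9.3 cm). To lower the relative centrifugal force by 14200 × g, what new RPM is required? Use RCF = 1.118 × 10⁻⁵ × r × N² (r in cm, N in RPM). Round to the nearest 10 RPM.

≈ 13040 RPM

Current RCF = 1.118 × 10⁻⁵ × 9.3 × (17512)² = 1.118 × 10⁻⁵ × 9.3 × 306,670,144 ≈ 31,885.7 × g
Target RCF = 31,885.7 − 14,200 = 17,685.7 × g
N² = 17,685.7 / (10.3974 × 10⁻⁵) = 170,097,332
N ≈ √170,097,332 ≈ 13,042.1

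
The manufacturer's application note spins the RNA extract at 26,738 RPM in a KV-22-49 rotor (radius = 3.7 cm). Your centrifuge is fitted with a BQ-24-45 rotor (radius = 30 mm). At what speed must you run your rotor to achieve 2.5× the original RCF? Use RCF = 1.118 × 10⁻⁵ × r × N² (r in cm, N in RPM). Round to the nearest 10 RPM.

RCF = 1.118 × 10⁻⁵ × r × N²
RCF_original = 1.118 × 10⁻⁵ × 3.7 × (26738)² = 1.118 × 10⁻⁵ × 3.7 × 714,920,644 ≈ 29,573.4 × g
Target RCF = 2.5 × 29,573.4 ≈ 73,933.5 × g
Your rotor: r = 30 mm = 3.0 cm
73,933.5 = 1.118 × 10⁻⁵ × 3 × N²
N² = 73,933.5 / (3.354 × 10⁻⁵) = 2,204,338,104
N ≈ √2,204,338,104 ≈ 46,950.4

≈ 46950 RPM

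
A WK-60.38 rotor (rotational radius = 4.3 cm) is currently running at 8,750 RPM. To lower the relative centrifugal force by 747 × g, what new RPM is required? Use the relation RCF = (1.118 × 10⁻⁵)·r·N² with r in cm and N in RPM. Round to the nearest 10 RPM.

Current RCF = 1.118 × 10⁻⁵ × 4.3 × (8750)² = 1.118 × 10⁻⁵ × 4.3 × 76,562,500 ≈ 3,680.7 × g
Target RCF = 3,680.7 − 747 = 2,933.7 × g
N² = 2,933.7 / (4.8074 × 10⁻⁵) = 61,024,670
N ≈ √61,024,670 ≈ 7,811.8

N₂ ≈ 7810 RPM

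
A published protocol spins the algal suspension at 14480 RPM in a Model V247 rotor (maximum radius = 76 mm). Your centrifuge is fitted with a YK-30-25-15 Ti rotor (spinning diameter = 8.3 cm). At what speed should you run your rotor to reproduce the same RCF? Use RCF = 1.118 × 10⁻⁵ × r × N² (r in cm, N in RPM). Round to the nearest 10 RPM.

Original rotor: r = 76 mm = 7.6 cm
RCF_original = 1.118 × 10⁻⁵ × 7.6 × (14480)² = 1.118 × 10⁻⁵ × 7.6 × 209,670,400 ≈ 17,815.3 × g
Your rotor: r = 8.3 / 2 = 4.15 cm
17,815.3 = 1.118 × 10⁻⁵ × 4.15 × N²
N² = 17,815.3 / (4.6397 × 10⁻⁵) = 383,975,257
N ≈ √383,975,257 ≈ 19,595.3

≈ 19600 RPM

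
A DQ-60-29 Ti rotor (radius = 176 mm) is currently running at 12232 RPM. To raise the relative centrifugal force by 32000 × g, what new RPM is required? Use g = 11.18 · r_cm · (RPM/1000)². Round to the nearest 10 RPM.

N₂ ≈ 17670 RPM

r = 176 mm = 17.6 cm
Current RCF = 11.18 × 17.6 × (12.232)² = 11.18 × 17.6 × 149.621824 ≈ 29,440.8 × g
Target RCF = 29,440.8 + 32,000 = 61,440.8 × g
(N/1000)² = 61,440.8 / 196.768 = 312.25
N = 1000 × √312.25 ≈ 17,670.6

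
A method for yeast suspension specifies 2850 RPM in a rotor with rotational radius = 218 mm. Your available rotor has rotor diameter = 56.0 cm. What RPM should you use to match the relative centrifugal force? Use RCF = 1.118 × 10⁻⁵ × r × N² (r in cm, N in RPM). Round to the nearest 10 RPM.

Original rotor: r = 218 mm = 21.8 cm
RCF_original = 1.118 × 10⁻⁵ × 21.8 × (2850)² = 1.118 × 10⁻⁵ × 21.8 × 8,122,500 ≈ 1,979.6 × g
Your rotor: r = 56.0 / 2 = 28 cm
1,979.6 = 1.118 × 10⁻⁵ × 28 × N²
N² = 1,979.6 / (31.304 × 10⁻⁵) = 6,323,792
N ≈ √6,323,792 ≈ 2,514.7

≈ 2510 RPM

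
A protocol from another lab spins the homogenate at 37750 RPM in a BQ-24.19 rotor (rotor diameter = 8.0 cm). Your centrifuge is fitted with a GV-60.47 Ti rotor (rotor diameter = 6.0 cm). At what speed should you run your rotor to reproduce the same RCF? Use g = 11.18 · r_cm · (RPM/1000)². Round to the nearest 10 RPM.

≈ 43590 RPM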